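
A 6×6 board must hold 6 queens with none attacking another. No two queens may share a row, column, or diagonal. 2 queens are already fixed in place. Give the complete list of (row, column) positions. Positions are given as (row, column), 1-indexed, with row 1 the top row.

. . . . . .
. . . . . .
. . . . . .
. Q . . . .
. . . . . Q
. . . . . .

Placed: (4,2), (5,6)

(1,4) (2,1) (3,5) (4,2) (5,6) (6,3)

Row 1: attacked by (4,2)→{2,5}; (5,6)→{2,6}. Safe: 1, 3, 4. Place at column 4.
Row 2: attacked by (1,4)→{3,4,5}; (4,2)→{2,4}; (5,6)→{3,6}. Safe: 1. Place at column 1.
Row 3: attacked by (1,4)→{2,4,6}; (2,1)→{1,2}; (4,2)→{1,2,3}; (5,6)→{4,6}. Safe: 5. Place at column 5.
Row 6: attacked by (1,4)→{4}; (2,1)→{1,5}; (3,5)→{2,5}; (4,2)→{2,4}; (5,6)→{5,6}. Safe: 3. Place at column 3.
Columns [4, 1, 5, 2, 6, 3], r−c [-3, 1, -2, 2, -1, 3], r+c [5, 3, 8, 6, 11, 9] are all distinct, so no two queens attack.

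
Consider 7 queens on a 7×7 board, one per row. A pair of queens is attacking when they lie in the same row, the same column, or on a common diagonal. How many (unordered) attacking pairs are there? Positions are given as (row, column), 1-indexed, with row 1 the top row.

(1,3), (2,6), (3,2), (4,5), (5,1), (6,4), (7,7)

0

All columns are distinct and no two queens satisfy |Δrow| = |Δcol|, so no pair attacks.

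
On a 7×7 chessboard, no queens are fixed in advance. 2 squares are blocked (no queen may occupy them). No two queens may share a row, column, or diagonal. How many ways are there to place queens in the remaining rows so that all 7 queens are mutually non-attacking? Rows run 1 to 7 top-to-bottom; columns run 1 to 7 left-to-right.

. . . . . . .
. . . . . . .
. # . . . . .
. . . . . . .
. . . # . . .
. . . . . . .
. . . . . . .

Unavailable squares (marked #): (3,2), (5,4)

Branch on row 1: col 1 → 3; col 2 → 6; col 3 → 3; col 4 → 6; col 5 → 3; col 6 → 5; col 7 → 4.
Sum: 3 + 6 + 3 + 6 + 3 + 5 + 4 = 30.

30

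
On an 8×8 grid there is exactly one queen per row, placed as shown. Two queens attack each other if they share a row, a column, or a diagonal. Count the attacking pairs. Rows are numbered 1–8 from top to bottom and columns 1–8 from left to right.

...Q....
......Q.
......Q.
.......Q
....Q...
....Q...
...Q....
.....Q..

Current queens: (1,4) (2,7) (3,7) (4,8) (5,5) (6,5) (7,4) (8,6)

6

Same column: (1,4)–(7,4) (column 4); (2,7)–(3,7) (column 7); (5,5)–(6,5) (column 5).
Same diagonal: (3,7)–(4,8) (|3−4| = |7−8| = 1); (3,7)–(5,5) (|3−5| = |7−5| = 2); (6,5)–(7,4) (|6−7| = |5−4| = 1).
Total attacking pairs: 6.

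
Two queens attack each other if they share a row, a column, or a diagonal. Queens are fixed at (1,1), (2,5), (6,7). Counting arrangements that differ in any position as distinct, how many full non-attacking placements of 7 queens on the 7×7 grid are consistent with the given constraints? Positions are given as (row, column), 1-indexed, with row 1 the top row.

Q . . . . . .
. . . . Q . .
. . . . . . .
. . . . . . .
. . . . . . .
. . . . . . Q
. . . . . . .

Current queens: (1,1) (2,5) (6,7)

1

Branch on row 3: col 2 → 1.
Sum: 1 = 1.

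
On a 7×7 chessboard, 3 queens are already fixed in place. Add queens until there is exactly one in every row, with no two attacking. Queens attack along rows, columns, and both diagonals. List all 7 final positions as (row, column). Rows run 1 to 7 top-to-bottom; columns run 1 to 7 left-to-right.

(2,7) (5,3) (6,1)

(1,5) (2,7) (3,2) (4,6) (5,3) (6,1) (7,4)

Row 1: attacked by (2,7)→{6,7}; (5,3)→{3,7}; (6,1)→{1,6}. Safe: 2, 4, 5. Place at column 5.
Row 3: attacked by (1,5)→{3,5,7}; (2,7)→{6,7}; (5,3)→{1,3,5}; (6,1)→{1,4}. Safe: 2. Place at column 2.
Row 4: attacked by (1,5)→{2,5}; (2,7)→{5,7}; (3,2)→{1,2,3}; (5,3)→{2,3,4}; (6,1)→{1,3}. Safe: 6. Place at column 6.
Row 7: attacked by (1,5)→{5}; (2,7)→{2,7}; (3,2)→{2,6}; (4,6)→{3,6}; (5,3)→{1,3,5}; (6,1)→{1,2}. Safe: 4. Place at column 4.
Columns [5, 7, 2, 6, 3, 1, 4], r−c [-4, -5, 1, -2, 2, 5, 3], r+c [6, 9, 5, 10, 8, 7, 11] are all distinct, so no two queens attack.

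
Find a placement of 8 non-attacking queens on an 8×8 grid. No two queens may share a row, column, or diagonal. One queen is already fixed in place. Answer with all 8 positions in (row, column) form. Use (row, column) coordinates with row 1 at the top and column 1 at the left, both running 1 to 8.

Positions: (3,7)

(1,6) (2,4) (3,7) (4,1) (5,3) (6,5) (7,2) (8,8)

Row 1: attacked by (3,7)→{5,7}. Safe: 1, 2, 3, 4, 6, 8. Place at column 6.
Row 2: attacked by (1,6)→{5,6,7}; (3,7)→{6,7,8}. Safe: 1, 2, 3, 4. Place at column 4.
Row 4: attacked by (1,6)→{3,6}; (2,4)→{2,4,6}; (3,7)→{6,7,8}. Safe: 1, 5. Place at column 1.
Row 5: attacked by (1,6)→{2,6}; (2,4)→{1,4,7}; (3,7)→{5,7}; (4,1)→{1,2}. Safe: 3, 8. Place at column 3.
Row 6: attacked by (1,6)→{1,6}; (2,4)→{4,8}; (3,7)→{4,7}; (4,1)→{1,3}; (5,3)→{2,3,4}. Safe: 5. Place at column 5.
Row 7: attacked by (1,6)→{6}; (2,4)→{4}; (3,7)→{3,7}; (4,1)→{1,4}; (5,3)→{1,3,5}; (6,5)→{4,5,6}. Safe: 2, 8. Place at column 2.
Row 8: attacked by (1,6)→{6}; (2,4)→{4}; (3,7)→{2,7}; (4,1)→{1,5}; (5,3)→{3,6}; (6,5)→{3,5,7}; (7,2)→{1,2,3}. Safe: 8. Place at column 8.
Columns [6, 4, 7, 1, 3, 5, 2, 8], r−c [-5, -2, -4, 3, 2, 1, 5, 0], r+c [7, 6, 10, 5, 8, 11, 9, 16] are all distinct, so no two queens attack.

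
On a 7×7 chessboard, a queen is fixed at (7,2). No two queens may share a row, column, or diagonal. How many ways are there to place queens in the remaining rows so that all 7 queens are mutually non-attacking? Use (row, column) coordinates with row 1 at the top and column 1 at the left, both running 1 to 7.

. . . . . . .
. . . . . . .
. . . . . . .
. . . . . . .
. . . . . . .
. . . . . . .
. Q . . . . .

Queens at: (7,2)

7

Branch on row 1: col 1 → 0; col 3 → 0; col 4 → 1; col 5 → 1; col 6 → 4; col 7 → 1.
Sum: 0 + 0 + 1 + 1 + 4 + 1 = 7.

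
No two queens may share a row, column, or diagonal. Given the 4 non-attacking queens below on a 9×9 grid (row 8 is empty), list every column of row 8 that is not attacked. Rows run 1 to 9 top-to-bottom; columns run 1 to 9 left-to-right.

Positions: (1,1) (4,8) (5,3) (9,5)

columns 2, 7, 9

(1,1) attacks row 8 at column 1 and diagonals 8.
(4,8) attacks row 8 at column 8 and diagonals 4.
(5,3) attacks row 8 at column 3 and diagonals 6.
(9,5) attacks row 8 at column 5 and diagonals 4, 6.
Attacked columns: {1, 3, 4, 5, 6, 8}. Safe: {2, 7, 9}.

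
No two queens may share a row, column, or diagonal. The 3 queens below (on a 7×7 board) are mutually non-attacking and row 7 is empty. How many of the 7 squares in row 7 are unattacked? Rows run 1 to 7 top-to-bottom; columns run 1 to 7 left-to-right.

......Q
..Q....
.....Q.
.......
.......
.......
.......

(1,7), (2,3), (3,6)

2

(1,7) attacks row 7 at column 7 and diagonals 1.
(2,3) attacks row 7 at column 3.
(3,6) attacks row 7 at column 6 and diagonals 2.
Attacked columns: {1, 2, 3, 6, 7}. Safe: {4, 5}.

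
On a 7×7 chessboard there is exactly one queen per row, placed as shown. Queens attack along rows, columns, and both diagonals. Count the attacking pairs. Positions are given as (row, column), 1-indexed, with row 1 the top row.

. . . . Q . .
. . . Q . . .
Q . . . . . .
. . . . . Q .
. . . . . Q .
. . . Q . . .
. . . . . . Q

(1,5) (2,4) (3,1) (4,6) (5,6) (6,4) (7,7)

Same column: (2,4)–(6,4) (column 4); (4,6)–(5,6) (column 6).
Same diagonal: (1,5)–(2,4) (|1−2| = |5−4| = 1); (2,4)–(4,6) (|2−4| = |4−6| = 2); (3,1)–(6,4) (|3−6| = |1−4| = 3); (4,6)–(6,4) (|4−6| = |6−4| = 2).
Total attacking pairs: 6.

6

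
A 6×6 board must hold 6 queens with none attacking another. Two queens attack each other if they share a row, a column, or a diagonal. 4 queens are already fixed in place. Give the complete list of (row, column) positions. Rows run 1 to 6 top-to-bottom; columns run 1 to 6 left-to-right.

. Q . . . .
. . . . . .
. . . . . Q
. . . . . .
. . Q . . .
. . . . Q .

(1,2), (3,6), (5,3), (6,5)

(1,2) (2,4) (3,6) (4,1) (5,3) (6,5)

Row 2: attacked by (1,2)→{1,2,3}; (3,6)→{5,6}; (5,3)→{3,6}; (6,5)→{1,5}. Safe: 4. Place at column 4.
Row 4: attacked by (1,2)→{2,5}; (2,4)→{2,4,6}; (3,6)→{5,6}; (5,3)→{2,3,4}; (6,5)→{3,5}. Safe: 1. Place at column 1.
Columns [2, 4, 6, 1, 3, 5], r−c [-1, -2, -3, 3, 2, 1], r+c [3, 6, 9, 5, 8, 11] are all distinct, so no two queens attack.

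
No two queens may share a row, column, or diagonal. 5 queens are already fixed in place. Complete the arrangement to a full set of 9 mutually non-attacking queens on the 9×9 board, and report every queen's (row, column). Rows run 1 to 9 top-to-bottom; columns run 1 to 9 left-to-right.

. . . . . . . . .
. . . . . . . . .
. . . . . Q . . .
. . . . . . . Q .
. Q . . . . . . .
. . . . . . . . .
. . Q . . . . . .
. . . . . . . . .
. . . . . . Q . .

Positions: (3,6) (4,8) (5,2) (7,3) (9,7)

(1,1) (2,4) (3,6) (4,8) (5,2) (6,5) (7,3) (8,9) (9,7)

Row 1: attacked by (3,6)→{4,6,8}; (4,8)→{5,8}; (5,2)→{2,6}; (7,3)→{3,9}; (9,7)→{7}. Safe: 1. Place at column 1.
Row 2: attacked by (1,1)→{1,2}; (3,6)→{5,6,7}; (4,8)→{6,8}; (5,2)→{2,5}; (7,3)→{3,8}; (9,7)→{7}. Safe: 4, 9. Place at column 4.
Row 6: attacked by (1,1)→{1,6}; (2,4)→{4,8}; (3,6)→{3,6,9}; (4,8)→{6,8}; (5,2)→{1,2,3}; (7,3)→{2,3,4}; (9,7)→{4,7}. Safe: 5. Place at column 5.
Row 8: attacked by (1,1)→{1,8}; (2,4)→{4}; (3,6)→{1,6}; (4,8)→{4,8}; (5,2)→{2,5}; (6,5)→{3,5,7}; (7,3)→{2,3,4}; (9,7)→{6,7,8}. Safe: 9. Place at column 9.
Columns [1, 4, 6, 8, 2, 5, 3, 9, 7], r−c [0, -2, -3, -4, 3, 1, 4, -1, 2], r+c [2, 6, 9, 12, 7, 11, 10, 17, 16] are all distinct, so no two queens attack.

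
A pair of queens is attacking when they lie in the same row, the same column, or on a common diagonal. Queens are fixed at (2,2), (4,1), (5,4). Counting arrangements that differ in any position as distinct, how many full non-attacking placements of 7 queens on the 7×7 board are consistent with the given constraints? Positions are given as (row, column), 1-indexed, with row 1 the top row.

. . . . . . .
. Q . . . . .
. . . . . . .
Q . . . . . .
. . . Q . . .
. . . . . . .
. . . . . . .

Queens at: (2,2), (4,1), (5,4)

Branch on row 1: col 5 → 0; col 6 → 1; col 7 → 0.
Sum: 0 + 1 + 0 = 1.

1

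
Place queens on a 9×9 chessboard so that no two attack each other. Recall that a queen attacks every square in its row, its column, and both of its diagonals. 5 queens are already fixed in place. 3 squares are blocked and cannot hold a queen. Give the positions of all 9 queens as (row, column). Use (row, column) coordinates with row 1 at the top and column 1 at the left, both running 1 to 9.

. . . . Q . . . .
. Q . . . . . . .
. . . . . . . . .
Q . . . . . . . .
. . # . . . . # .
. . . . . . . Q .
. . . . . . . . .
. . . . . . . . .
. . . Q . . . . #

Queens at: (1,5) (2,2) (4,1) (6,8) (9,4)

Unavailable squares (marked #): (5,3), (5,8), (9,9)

(1,5) (2,2) (3,9) (4,1) (5,6) (6,8) (7,3) (8,7) (9,4)

Row 3: attacked by (1,5)→{3,5,7}; (2,2)→{1,2,3}; (4,1)→{1,2}; (6,8)→{5,8}; (9,4)→{4}. Safe: 6, 9. Place at column 9.
Row 5: attacked by (1,5)→{1,5,9}; (2,2)→{2,5}; (3,9)→{7,9}; (4,1)→{1,2}; (6,8)→{7,8,9}; (9,4)→{4,8}. Blocked: 3,8. Safe: 6. Place at column 6.
Row 7: attacked by (1,5)→{5}; (2,2)→{2,7}; (3,9)→{5,9}; (4,1)→{1,4}; (5,6)→{4,6,8}; (6,8)→{7,8,9}; (9,4)→{2,4,6}. Safe: 3. Place at column 3.
Row 8: attacked by (1,5)→{5}; (2,2)→{2,8}; (3,9)→{4,9}; (4,1)→{1,5}; (5,6)→{3,6,9}; (6,8)→{6,8}; (7,3)→{2,3,4}; (9,4)→{3,4,5}. Safe: 7. Place at column 7.
Columns [5, 2, 9, 1, 6, 8, 3, 7, 4], r−c [-4, 0, -6, 3, -1, -2, 4, 1, 5], r+c [6, 4, 12, 5, 11, 14, 10, 15, 13] are all distinct, so no two queens attack.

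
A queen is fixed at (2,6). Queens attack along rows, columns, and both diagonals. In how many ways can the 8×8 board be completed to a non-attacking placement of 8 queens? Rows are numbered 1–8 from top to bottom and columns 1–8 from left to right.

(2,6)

14

Branch on row 1: col 1 → 1; col 2 → 2; col 3 → 8; col 4 → 3; col 8 → 0.
Sum: 1 + 2 + 8 + 3 + 0 = 14.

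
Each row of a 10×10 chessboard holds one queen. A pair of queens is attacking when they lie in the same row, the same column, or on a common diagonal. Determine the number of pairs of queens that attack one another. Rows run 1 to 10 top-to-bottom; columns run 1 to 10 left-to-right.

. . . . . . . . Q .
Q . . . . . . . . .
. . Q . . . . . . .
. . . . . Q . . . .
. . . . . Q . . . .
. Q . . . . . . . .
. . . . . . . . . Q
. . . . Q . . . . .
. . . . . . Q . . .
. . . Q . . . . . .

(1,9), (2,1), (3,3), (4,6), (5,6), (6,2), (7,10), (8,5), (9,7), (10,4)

2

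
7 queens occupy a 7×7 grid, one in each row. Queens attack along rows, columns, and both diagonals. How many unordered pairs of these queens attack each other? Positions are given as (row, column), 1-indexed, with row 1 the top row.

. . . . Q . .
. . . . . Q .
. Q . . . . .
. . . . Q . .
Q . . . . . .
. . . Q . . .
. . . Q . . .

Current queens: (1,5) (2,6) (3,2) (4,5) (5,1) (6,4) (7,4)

4

Same column: (1,5)–(4,5) (column 5); (6,4)–(7,4) (column 4).
Same diagonal: (1,5)–(2,6) (|1−2| = |5−6| = 1); (1,5)–(5,1) (|1−5| = |5−1| = 4).
Total attacking pairs: 4.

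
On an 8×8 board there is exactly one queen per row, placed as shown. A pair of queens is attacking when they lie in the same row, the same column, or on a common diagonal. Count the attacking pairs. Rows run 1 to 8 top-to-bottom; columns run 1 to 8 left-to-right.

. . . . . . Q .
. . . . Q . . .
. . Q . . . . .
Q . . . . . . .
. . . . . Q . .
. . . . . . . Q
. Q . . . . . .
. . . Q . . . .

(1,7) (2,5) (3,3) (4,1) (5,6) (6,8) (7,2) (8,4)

0

All columns are distinct and no two queens satisfy |Δrow| = |Δcol|, so no pair attacks.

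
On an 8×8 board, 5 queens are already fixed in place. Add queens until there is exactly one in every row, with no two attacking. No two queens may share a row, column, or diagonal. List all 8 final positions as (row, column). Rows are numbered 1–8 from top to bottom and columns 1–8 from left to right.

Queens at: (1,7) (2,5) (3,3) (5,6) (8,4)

Row 4: attacked by (1,7)→{4,7}; (2,5)→{3,5,7}; (3,3)→{2,3,4}; (5,6)→{5,6,7}; (8,4)→{4,8}. Safe: 1. Place at column 1.
Row 6: attacked by (1,7)→{2,7}; (2,5)→{1,5}; (3,3)→{3,6}; (4,1)→{1,3}; (5,6)→{5,6,7}; (8,4)→{2,4,6}. Safe: 8. Place at column 8.
Row 7: attacked by (1,7)→{1,7}; (2,5)→{5}; (3,3)→{3,7}; (4,1)→{1,4}; (5,6)→{4,6,8}; (6,8)→{7,8}; (8,4)→{3,4,5}. Safe: 2. Place at column 2.
Columns [7, 5, 3, 1, 6, 8, 2, 4], r−c [-6, -3, 0, 3, -1, -2, 5, 4], r+c [8, 7, 6, 5, 11, 14, 9, 12] are all distinct, so no two queens attack.

(1,7) (2,5) (3,3) (4,1) (5,6) (6,8) (7,2) (8,4)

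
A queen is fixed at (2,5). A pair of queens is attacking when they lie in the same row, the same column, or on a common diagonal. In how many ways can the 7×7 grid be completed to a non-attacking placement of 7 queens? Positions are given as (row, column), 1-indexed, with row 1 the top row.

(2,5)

Branch on row 1: col 1 → 1; col 2 → 3; col 3 → 1; col 7 → 1.
Sum: 1 + 3 + 1 + 1 = 6.

6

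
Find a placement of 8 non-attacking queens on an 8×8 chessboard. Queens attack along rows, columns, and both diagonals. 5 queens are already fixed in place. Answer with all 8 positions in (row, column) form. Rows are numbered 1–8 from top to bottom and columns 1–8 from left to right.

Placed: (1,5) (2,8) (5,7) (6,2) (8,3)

Row 3: attacked by (1,5)→{3,5,7}; (2,8)→{7,8}; (5,7)→{5,7}; (6,2)→{2,5}; (8,3)→{3,8}. Safe: 1, 4, 6. Place at column 4.
Row 4: attacked by (1,5)→{2,5,8}; (2,8)→{6,8}; (3,4)→{3,4,5}; (5,7)→{6,7,8}; (6,2)→{2,4}; (8,3)→{3,7}. Safe: 1. Place at column 1.
Row 7: attacked by (1,5)→{5}; (2,8)→{3,8}; (3,4)→{4,8}; (4,1)→{1,4}; (5,7)→{5,7}; (6,2)→{1,2,3}; (8,3)→{2,3,4}. Safe: 6. Place at column 6.
Columns [5, 8, 4, 1, 7, 2, 6, 3], r−c [-4, -6, -1, 3, -2, 4, 1, 5], r+c [6, 10, 7, 5, 12, 8, 13, 11] are all distinct, so no two queens attack.

(1,5) (2,8) (3,4) (4,1) (5,7) (6,2) (7,6) (8,3)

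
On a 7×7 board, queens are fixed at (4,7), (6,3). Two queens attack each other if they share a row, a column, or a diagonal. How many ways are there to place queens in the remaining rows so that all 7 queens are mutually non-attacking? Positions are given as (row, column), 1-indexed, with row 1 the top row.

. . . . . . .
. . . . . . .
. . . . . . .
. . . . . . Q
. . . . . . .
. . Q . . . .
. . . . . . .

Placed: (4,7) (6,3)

2

Branch on row 1: col 1 → 0; col 2 → 1; col 5 → 0; col 6 → 1.
Sum: 0 + 1 + 0 + 1 = 2.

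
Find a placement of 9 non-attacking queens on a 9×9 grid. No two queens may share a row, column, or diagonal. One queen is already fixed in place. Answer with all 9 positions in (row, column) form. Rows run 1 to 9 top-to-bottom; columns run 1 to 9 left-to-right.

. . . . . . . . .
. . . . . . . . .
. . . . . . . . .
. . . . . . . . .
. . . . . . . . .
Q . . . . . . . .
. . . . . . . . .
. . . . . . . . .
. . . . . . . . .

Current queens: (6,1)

(1,9) (2,3) (3,5) (4,2) (5,8) (6,1) (7,7) (8,4) (9,6)

Row 1: attacked by (6,1)→{1,6}. Safe: 2, 3, 4, 5, 7, 8, 9. Place at column 9.
Row 2: attacked by (1,9)→{8,9}; (6,1)→{1,5}. Safe: 2, 3, 4, 6, 7. Place at column 3.
Row 3: attacked by (1,9)→{7,9}; (2,3)→{2,3,4}; (6,1)→{1,4}. Safe: 5, 6, 8. Place at column 5.
Row 4: attacked by (1,9)→{6,9}; (2,3)→{1,3,5}; (3,5)→{4,5,6}; (6,1)→{1,3}. Safe: 2, 7, 8. Place at column 2.
Row 5: attacked by (1,9)→{5,9}; (2,3)→{3,6}; (3,5)→{3,5,7}; (4,2)→{1,2,3}; (6,1)→{1,2}. Safe: 4, 8. Place at column 8.
Row 7: attacked by (1,9)→{3,9}; (2,3)→{3,8}; (3,5)→{1,5,9}; (4,2)→{2,5}; (5,8)→{6,8}; (6,1)→{1,2}. Safe: 4, 7. Place at column 7.
Row 8: attacked by (1,9)→{2,9}; (2,3)→{3,9}; (3,5)→{5}; (4,2)→{2,6}; (5,8)→{5,8}; (6,1)→{1,3}; (7,7)→{6,7,8}. Safe: 4. Place at column 4.
Row 9: attacked by (1,9)→{1,9}; (2,3)→{3}; (3,5)→{5}; (4,2)→{2,7}; (5,8)→{4,8}; (6,1)→{1,4}; (7,7)→{5,7,9}; (8,4)→{3,4,5}. Safe: 6. Place at column 6.
Columns [9, 3, 5, 2, 8, 1, 7, 4, 6], r−c [-8, -1, -2, 2, -3, 5, 0, 4, 3], r+c [10, 5, 8, 6, 13, 7, 14, 12, 15] are all distinct, so no two queens attack.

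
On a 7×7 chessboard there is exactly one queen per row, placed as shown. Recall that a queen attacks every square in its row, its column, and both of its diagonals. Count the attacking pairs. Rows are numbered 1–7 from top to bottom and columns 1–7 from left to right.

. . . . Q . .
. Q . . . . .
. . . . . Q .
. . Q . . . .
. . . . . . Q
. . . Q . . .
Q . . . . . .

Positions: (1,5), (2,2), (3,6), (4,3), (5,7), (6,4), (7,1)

All columns are distinct and no two queens satisfy |Δrow| = |Δcol|, so no pair attacks.

0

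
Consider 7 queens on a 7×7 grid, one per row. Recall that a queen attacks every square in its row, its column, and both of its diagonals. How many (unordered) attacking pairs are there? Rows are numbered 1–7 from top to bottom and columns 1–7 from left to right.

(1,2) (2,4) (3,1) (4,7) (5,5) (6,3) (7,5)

Same column: (5,5)–(7,5) (column 5).
Same diagonal: (3,1)–(7,5) (|3−7| = |1−5| = 4).
Total attacking pairs: 2.

2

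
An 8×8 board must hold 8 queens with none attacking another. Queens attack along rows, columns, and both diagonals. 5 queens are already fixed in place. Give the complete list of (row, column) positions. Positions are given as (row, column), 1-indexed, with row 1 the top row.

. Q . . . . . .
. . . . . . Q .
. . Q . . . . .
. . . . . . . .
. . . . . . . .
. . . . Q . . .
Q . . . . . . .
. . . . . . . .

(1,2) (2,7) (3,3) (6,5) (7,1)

(1,2) (2,7) (3,3) (4,6) (5,8) (6,5) (7,1) (8,4)

Row 4: attacked by (1,2)→{2,5}; (2,7)→{5,7}; (3,3)→{2,3,4}; (6,5)→{3,5,7}; (7,1)→{1,4}. Safe: 6, 8. Place at column 6.
Row 5: attacked by (1,2)→{2,6}; (2,7)→{4,7}; (3,3)→{1,3,5}; (4,6)→{5,6,7}; (6,5)→{4,5,6}; (7,1)→{1,3}. Safe: 8. Place at column 8.
Row 8: attacked by (1,2)→{2}; (2,7)→{1,7}; (3,3)→{3,8}; (4,6)→{2,6}; (5,8)→{5,8}; (6,5)→{3,5,7}; (7,1)→{1,2}. Safe: 4. Place at column 4.
Columns [2, 7, 3, 6, 8, 5, 1, 4], r−c [-1, -5, 0, -2, -3, 1, 6, 4], r+c [3, 9, 6, 10, 13, 11, 8, 12] are all distinct, so no two queens attack.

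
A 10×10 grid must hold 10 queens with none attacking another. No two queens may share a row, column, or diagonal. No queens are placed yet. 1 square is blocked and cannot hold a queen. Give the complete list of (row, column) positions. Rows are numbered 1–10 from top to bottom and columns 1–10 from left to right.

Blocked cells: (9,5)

(1,5) (2,9) (3,2) (4,10) (5,3) (6,6) (7,8) (8,1) (9,4) (10,7)

Row 1: Safe: 1, 2, 3, 4, 5, 6, 7, 8, 9, 10. Place at column 5.
Row 2: attacked by (1,5)→{4,5,6}. Safe: 1, 2, 3, 7, 8, 9, 10. Place at column 9.
Row 3: attacked by (1,5)→{3,5,7}; (2,9)→{8,9,10}. Safe: 1, 2, 4, 6. Place at column 2.
Row 4: attacked by (1,5)→{2,5,8}; (2,9)→{7,9}; (3,2)→{1,2,3}. Safe: 4, 6, 10. Place at column 10.
Row 5: attacked by (1,5)→{1,5,9}; (2,9)→{6,9}; (3,2)→{2,4}; (4,10)→{9,10}. Safe: 3, 7, 8. Place at column 3.
Row 6: attacked by (1,5)→{5,10}; (2,9)→{5,9}; (3,2)→{2,5}; (4,10)→{8,10}; (5,3)→{2,3,4}. Safe: 1, 6, 7. Place at column 6.
Row 7: attacked by (1,5)→{5}; (2,9)→{4,9}; (3,2)→{2,6}; (4,10)→{7,10}; (5,3)→{1,3,5}; (6,6)→{5,6,7}. Safe: 8. Place at column 8.
Row 8: attacked by (1,5)→{5}; (2,9)→{3,9}; (3,2)→{2,7}; (4,10)→{6,10}; (5,3)→{3,6}; (6,6)→{4,6,8}; (7,8)→{7,8,9}. Safe: 1. Place at column 1.
Row 9: attacked by (1,5)→{5}; (2,9)→{2,9}; (3,2)→{2,8}; (4,10)→{5,10}; (5,3)→{3,7}; (6,6)→{3,6,9}; (7,8)→{6,8,10}; (8,1)→{1,2}. Blocked: 5. Safe: 4. Place at column 4.
Row 10: attacked by (1,5)→{5}; (2,9)→{1,9}; (3,2)→{2,9}; (4,10)→{4,10}; (5,3)→{3,8}; (6,6)→{2,6,10}; (7,8)→{5,8}; (8,1)→{1,3}; (9,4)→{3,4,5}. Safe: 7. Place at column 7.
Columns [5, 9, 2, 10, 3, 6, 8, 1, 4, 7], r−c [-4, -7, 1, -6, 2, 0, -1, 7, 5, 3], r+c [6, 11, 5, 14, 8, 12, 15, 9, 13, 17] are all distinct, so no two queens attack.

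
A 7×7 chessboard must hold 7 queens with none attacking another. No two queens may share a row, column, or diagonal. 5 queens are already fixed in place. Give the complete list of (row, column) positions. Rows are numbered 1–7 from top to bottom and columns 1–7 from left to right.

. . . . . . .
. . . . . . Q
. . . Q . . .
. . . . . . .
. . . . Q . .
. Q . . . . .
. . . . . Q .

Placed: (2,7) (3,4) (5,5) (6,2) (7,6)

(1,3) (2,7) (3,4) (4,1) (5,5) (6,2) (7,6)

Row 1: attacked by (2,7)→{6,7}; (3,4)→{2,4,6}; (5,5)→{1,5}; (6,2)→{2,7}; (7,6)→{6}. Safe: 3. Place at column 3.
Row 4: attacked by (1,3)→{3,6}; (2,7)→{5,7}; (3,4)→{3,4,5}; (5,5)→{4,5,6}; (6,2)→{2,4}; (7,6)→{3,6}. Safe: 1. Place at column 1.
Columns [3, 7, 4, 1, 5, 2, 6], r−c [-2, -5, -1, 3, 0, 4, 1], r+c [4, 9, 7, 5, 10, 8, 13] are all distinct, so no two queens attack.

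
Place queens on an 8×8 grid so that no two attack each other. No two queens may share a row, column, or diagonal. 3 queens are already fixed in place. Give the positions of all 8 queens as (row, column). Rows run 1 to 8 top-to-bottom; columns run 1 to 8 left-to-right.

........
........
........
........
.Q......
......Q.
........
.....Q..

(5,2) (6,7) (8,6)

(1,4) (2,1) (3,5) (4,8) (5,2) (6,7) (7,3) (8,6)

Row 1: attacked by (5,2)→{2,6}; (6,7)→{2,7}; (8,6)→{6}. Safe: 1, 3, 4, 5, 8. Place at column 4.
Row 2: attacked by (1,4)→{3,4,5}; (5,2)→{2,5}; (6,7)→{3,7}; (8,6)→{6}. Safe: 1, 8. Place at column 1.
Row 3: attacked by (1,4)→{2,4,6}; (2,1)→{1,2}; (5,2)→{2,4}; (6,7)→{4,7}; (8,6)→{1,6}. Safe: 3, 5, 8. Place at column 5.
Row 4: attacked by (1,4)→{1,4,7}; (2,1)→{1,3}; (3,5)→{4,5,6}; (5,2)→{1,2,3}; (6,7)→{5,7}; (8,6)→{2,6}. Safe: 8. Place at column 8.
Row 7: attacked by (1,4)→{4}; (2,1)→{1,6}; (3,5)→{1,5}; (4,8)→{5,8}; (5,2)→{2,4}; (6,7)→{6,7,8}; (8,6)→{5,6,7}. Safe: 3. Place at column 3.
Columns [4, 1, 5, 8, 2, 7, 3, 6], r−c [-3, 1, -2, -4, 3, -1, 4, 2], r+c [5, 3, 8, 12, 7, 13, 10, 14] are all distinct, so no two queens attack.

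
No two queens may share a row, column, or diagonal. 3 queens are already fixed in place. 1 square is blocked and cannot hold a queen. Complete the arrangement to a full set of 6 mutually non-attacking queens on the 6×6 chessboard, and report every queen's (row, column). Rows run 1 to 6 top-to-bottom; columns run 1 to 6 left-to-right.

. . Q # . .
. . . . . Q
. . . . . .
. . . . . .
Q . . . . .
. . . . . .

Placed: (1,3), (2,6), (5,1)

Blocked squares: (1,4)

(1,3) (2,6) (3,2) (4,5) (5,1) (6,4)

Row 3: attacked by (1,3)→{1,3,5}; (2,6)→{5,6}; (5,1)→{1,3}. Safe: 2, 4. Place at column 2.
Row 4: attacked by (1,3)→{3,6}; (2,6)→{4,6}; (3,2)→{1,2,3}; (5,1)→{1,2}. Safe: 5. Place at column 5.
Row 6: attacked by (1,3)→{3}; (2,6)→{2,6}; (3,2)→{2,5}; (4,5)→{3,5}; (5,1)→{1,2}. Safe: 4. Place at column 4.
Columns [3, 6, 2, 5, 1, 4], r−c [-2, -4, 1, -1, 4, 2], r+c [4, 8, 5, 9, 6, 10] are all distinct, so no two queens attack.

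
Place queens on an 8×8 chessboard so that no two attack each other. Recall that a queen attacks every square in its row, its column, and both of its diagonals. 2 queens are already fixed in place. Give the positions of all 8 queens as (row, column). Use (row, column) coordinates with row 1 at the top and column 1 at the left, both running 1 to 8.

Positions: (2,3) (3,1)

Row 1: attacked by (2,3)→{2,3,4}; (3,1)→{1,3}. Safe: 5, 6, 7, 8. Place at column 8.
Row 4: attacked by (1,8)→{5,8}; (2,3)→{1,3,5}; (3,1)→{1,2}. Safe: 4, 6, 7. Place at column 6.
Row 5: attacked by (1,8)→{4,8}; (2,3)→{3,6}; (3,1)→{1,3}; (4,6)→{5,6,7}. Safe: 2. Place at column 2.
Row 6: attacked by (1,8)→{3,8}; (2,3)→{3,7}; (3,1)→{1,4}; (4,6)→{4,6,8}; (5,2)→{1,2,3}. Safe: 5. Place at column 5.
Row 7: attacked by (1,8)→{2,8}; (2,3)→{3,8}; (3,1)→{1,5}; (4,6)→{3,6}; (5,2)→{2,4}; (6,5)→{4,5,6}. Safe: 7. Place at column 7.
Row 8: attacked by (1,8)→{1,8}; (2,3)→{3}; (3,1)→{1,6}; (4,6)→{2,6}; (5,2)→{2,5}; (6,5)→{3,5,7}; (7,7)→{6,7,8}. Safe: 4. Place at column 4.
Columns [8, 3, 1, 6, 2, 5, 7, 4], r−c [-7, -1, 2, -2, 3, 1, 0, 4], r+c [9, 5, 4, 10, 7, 11, 14, 12] are all distinct, so no two queens attack.

(1,8) (2,3) (3,1) (4,6) (5,2) (6,5) (7,7) (8,4)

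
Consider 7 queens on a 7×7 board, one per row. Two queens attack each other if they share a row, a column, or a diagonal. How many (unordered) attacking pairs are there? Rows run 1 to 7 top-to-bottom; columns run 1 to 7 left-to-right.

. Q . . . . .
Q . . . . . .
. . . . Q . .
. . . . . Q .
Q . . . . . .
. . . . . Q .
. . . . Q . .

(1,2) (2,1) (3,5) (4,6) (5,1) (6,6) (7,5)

6

Same column: (2,1)–(5,1) (column 1); (3,5)–(7,5) (column 5); (4,6)–(6,6) (column 6).
Same diagonal: (1,2)–(2,1) (|1−2| = |2−1| = 1); (3,5)–(4,6) (|3−4| = |5−6| = 1); (6,6)–(7,5) (|6−7| = |6−5| = 1).
Total attacking pairs: 6.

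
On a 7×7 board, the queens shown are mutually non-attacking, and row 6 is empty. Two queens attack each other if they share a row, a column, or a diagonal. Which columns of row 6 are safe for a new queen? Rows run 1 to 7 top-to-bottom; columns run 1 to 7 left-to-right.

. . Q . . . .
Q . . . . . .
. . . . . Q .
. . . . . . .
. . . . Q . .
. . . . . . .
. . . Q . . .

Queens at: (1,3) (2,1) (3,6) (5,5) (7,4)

columns 2, 7

(1,3) attacks row 6 at column 3.
(2,1) attacks row 6 at column 1 and diagonals 5.
(3,6) attacks row 6 at column 6 and diagonals 3.
(5,5) attacks row 6 at column 5 and diagonals 4, 6.
(7,4) attacks row 6 at column 4 and diagonals 3, 5.
Attacked columns: {1, 3, 4, 5, 6}. Safe: {2, 7}.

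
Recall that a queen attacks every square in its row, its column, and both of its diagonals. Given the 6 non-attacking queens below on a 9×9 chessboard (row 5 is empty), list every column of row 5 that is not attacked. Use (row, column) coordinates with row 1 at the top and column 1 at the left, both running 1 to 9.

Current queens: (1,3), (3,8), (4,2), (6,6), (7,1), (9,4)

(1,3) attacks row 5 at column 3 and diagonals 7.
(3,8) attacks row 5 at column 8 and diagonals 6.
(4,2) attacks row 5 at column 2 and diagonals 1, 3.
(6,6) attacks row 5 at column 6 and diagonals 5, 7.
(7,1) attacks row 5 at column 1 and diagonals 3.
(9,4) attacks row 5 at column 4 and diagonals 8.
Attacked columns: {1, 2, 3, 4, 5, 6, 7, 8}. Safe: {9}.

columns 9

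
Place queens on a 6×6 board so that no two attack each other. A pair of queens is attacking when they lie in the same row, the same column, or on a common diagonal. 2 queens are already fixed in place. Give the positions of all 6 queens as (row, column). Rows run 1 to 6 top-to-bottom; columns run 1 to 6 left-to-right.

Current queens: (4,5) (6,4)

(1,3) (2,6) (3,2) (4,5) (5,1) (6,4)

Row 1: attacked by (4,5)→{2,5}; (6,4)→{4}. Safe: 1, 3, 6. Place at column 3.
Row 2: attacked by (1,3)→{2,3,4}; (4,5)→{3,5}; (6,4)→{4}. Safe: 1, 6. Place at column 6.
Row 3: attacked by (1,3)→{1,3,5}; (2,6)→{5,6}; (4,5)→{4,5,6}; (6,4)→{1,4}. Safe: 2. Place at column 2.
Row 5: attacked by (1,3)→{3}; (2,6)→{3,6}; (3,2)→{2,4}; (4,5)→{4,5,6}; (6,4)→{3,4,5}. Safe: 1. Place at column 1.
Columns [3, 6, 2, 5, 1, 4], r−c [-2, -4, 1, -1, 4, 2], r+c [4, 8, 5, 9, 6, 10] are all distinct, so no two queens attack.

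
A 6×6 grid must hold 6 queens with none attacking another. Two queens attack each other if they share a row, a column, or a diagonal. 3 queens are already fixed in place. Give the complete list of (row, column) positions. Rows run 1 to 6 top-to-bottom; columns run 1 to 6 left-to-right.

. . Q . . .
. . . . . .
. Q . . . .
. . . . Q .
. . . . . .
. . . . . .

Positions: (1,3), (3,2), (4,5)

Row 2: attacked by (1,3)→{2,3,4}; (3,2)→{1,2,3}; (4,5)→{3,5}. Safe: 6. Place at column 6.
Row 5: attacked by (1,3)→{3}; (2,6)→{3,6}; (3,2)→{2,4}; (4,5)→{4,5,6}. Safe: 1. Place at column 1.
Row 6: attacked by (1,3)→{3}; (2,6)→{2,6}; (3,2)→{2,5}; (4,5)→{3,5}; (5,1)→{1,2}. Safe: 4. Place at column 4.
Columns [3, 6, 2, 5, 1, 4], r−c [-2, -4, 1, -1, 4, 2], r+c [4, 8, 5, 9, 6, 10] are all distinct, so no two queens attack.

(1,3) (2,6) (3,2) (4,5) (5,1) (6,4)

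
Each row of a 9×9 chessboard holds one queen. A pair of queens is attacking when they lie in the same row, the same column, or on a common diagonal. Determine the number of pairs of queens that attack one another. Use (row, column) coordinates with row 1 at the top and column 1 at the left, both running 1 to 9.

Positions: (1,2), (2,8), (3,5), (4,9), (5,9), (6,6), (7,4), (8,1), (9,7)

Same column: (4,9)–(5,9) (column 9).
Total attacking pairs: 1.

1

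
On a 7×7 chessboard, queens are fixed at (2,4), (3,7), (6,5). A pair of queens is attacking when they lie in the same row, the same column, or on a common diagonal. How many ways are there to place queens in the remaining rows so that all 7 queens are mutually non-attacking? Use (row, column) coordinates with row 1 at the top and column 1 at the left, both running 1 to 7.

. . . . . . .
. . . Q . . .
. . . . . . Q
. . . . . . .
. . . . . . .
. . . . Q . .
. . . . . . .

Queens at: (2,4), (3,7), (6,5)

1

Branch on row 1: col 1 → 0; col 2 → 0; col 6 → 1.
Sum: 0 + 0 + 1 = 1.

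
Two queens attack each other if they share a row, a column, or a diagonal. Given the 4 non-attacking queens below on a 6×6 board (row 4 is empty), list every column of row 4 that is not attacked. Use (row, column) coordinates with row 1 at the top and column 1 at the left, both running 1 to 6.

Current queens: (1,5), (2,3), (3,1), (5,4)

(1,5) attacks row 4 at column 5 and diagonals 2.
(2,3) attacks row 4 at column 3 and diagonals 1, 5.
(3,1) attacks row 4 at column 1 and diagonals 2.
(5,4) attacks row 4 at column 4 and diagonals 3, 5.
Attacked columns: {1, 2, 3, 4, 5}. Safe: {6}.

columns 6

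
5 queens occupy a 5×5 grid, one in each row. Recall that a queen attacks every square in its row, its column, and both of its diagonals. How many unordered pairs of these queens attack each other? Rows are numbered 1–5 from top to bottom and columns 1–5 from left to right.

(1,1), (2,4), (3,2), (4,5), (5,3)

All columns are distinct and no two queens satisfy |Δrow| = |Δcol|, so no pair attacks.

0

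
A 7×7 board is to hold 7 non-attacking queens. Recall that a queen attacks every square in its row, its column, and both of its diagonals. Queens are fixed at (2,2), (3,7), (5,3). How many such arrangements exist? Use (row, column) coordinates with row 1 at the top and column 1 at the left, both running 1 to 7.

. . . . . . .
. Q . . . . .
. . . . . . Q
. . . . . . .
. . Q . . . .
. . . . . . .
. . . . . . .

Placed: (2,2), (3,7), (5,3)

Branch on row 1: col 4 → 1; col 6 → 0.
Sum: 1 + 0 = 1.

1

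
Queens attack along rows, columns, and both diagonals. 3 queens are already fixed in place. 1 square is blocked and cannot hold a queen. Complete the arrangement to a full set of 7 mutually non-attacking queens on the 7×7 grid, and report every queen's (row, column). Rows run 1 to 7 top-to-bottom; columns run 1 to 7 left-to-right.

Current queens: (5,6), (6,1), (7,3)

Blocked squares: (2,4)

Row 1: attacked by (5,6)→{2,6}; (6,1)→{1,6}; (7,3)→{3}. Safe: 4, 5, 7. Place at column 5.
Row 2: attacked by (1,5)→{4,5,6}; (5,6)→{3,6}; (6,1)→{1,5}; (7,3)→{3}. Blocked: 4. Safe: 2, 7. Place at column 7.
Row 3: attacked by (1,5)→{3,5,7}; (2,7)→{6,7}; (5,6)→{4,6}; (6,1)→{1,4}; (7,3)→{3,7}. Safe: 2. Place at column 2.
Row 4: attacked by (1,5)→{2,5}; (2,7)→{5,7}; (3,2)→{1,2,3}; (5,6)→{5,6,7}; (6,1)→{1,3}; (7,3)→{3,6}. Safe: 4. Place at column 4.
Columns [5, 7, 2, 4, 6, 1, 3], r−c [-4, -5, 1, 0, -1, 5, 4], r+c [6, 9, 5, 8, 11, 7, 10] are all distinct, so no two queens attack.

(1,5) (2,7) (3,2) (4,4) (5,6) (6,1) (7,3)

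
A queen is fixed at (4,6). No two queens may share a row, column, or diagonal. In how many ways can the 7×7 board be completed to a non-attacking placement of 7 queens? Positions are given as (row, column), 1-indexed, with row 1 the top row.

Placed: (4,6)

Branch on row 1: col 1 → 1; col 2 → 0; col 4 → 2; col 5 → 2; col 7 → 1.
Sum: 1 + 0 + 2 + 2 + 1 = 6.

6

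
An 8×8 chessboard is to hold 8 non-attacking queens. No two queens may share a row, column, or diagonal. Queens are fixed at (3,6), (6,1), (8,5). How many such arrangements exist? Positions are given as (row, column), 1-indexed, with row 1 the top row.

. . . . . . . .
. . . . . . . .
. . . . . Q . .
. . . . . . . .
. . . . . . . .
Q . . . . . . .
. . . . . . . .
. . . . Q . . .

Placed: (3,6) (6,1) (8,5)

1

Branch on row 1: col 2 → 1; col 3 → 0; col 7 → 0.
Sum: 1 + 0 + 0 = 1.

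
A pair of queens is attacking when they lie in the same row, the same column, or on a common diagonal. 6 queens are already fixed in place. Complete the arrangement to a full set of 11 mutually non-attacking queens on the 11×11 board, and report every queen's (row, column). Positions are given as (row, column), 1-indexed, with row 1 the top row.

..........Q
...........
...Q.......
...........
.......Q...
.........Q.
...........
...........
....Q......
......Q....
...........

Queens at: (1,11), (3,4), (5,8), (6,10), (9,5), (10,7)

(1,11) (2,2) (3,4) (4,6) (5,8) (6,10) (7,1) (8,3) (9,5) (10,7) (11,9)

Row 2: attacked by (1,11)→{10,11}; (3,4)→{3,4,5}; (5,8)→{5,8,11}; (6,10)→{6,10}; (9,5)→{5}; (10,7)→{7}. Safe: 1, 2, 9. Place at column 2.
Row 4: attacked by (1,11)→{8,11}; (2,2)→{2,4}; (3,4)→{3,4,5}; (5,8)→{7,8,9}; (6,10)→{8,10}; (9,5)→{5,10}; (10,7)→{1,7}. Safe: 6. Place at column 6.
Row 7: attacked by (1,11)→{5,11}; (2,2)→{2,7}; (3,4)→{4,8}; (4,6)→{3,6,9}; (5,8)→{6,8,10}; (6,10)→{9,10,11}; (9,5)→{3,5,7}; (10,7)→{4,7,10}. Safe: 1. Place at column 1.
Row 8: attacked by (1,11)→{4,11}; (2,2)→{2,8}; (3,4)→{4,9}; (4,6)→{2,6,10}; (5,8)→{5,8,11}; (6,10)→{8,10}; (7,1)→{1,2}; (9,5)→{4,5,6}; (10,7)→{5,7,9}. Safe: 3. Place at column 3.
Row 11: attacked by (1,11)→{1,11}; (2,2)→{2,11}; (3,4)→{4}; (4,6)→{6}; (5,8)→{2,8}; (6,10)→{5,10}; (7,1)→{1,5}; (8,3)→{3,6}; (9,5)→{3,5,7}; (10,7)→{6,7,8}. Safe: 9. Place at column 9.
Columns [11, 2, 4, 6, 8, 10, 1, 3, 5, 7, 9], r−c [-10, 0, -1, -2, -3, -4, 6, 5, 4, 3, 2], r+c [12, 4, 7, 10, 13, 16, 8, 11, 14, 17, 20] are all distinct, so no two queens attack.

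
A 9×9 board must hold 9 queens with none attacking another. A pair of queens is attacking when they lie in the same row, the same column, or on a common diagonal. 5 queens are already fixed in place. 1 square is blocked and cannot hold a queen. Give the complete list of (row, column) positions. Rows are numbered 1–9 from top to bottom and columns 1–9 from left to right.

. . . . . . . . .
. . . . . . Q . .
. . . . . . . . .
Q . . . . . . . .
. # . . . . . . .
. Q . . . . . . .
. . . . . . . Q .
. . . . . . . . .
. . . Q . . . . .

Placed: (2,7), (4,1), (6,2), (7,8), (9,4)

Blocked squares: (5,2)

(1,3) (2,7) (3,9) (4,1) (5,5) (6,2) (7,8) (8,6) (9,4)

Row 1: attacked by (2,7)→{6,7,8}; (4,1)→{1,4}; (6,2)→{2,7}; (7,8)→{2,8}; (9,4)→{4}. Safe: 3, 5, 9. Place at column 3.
Row 3: attacked by (1,3)→{1,3,5}; (2,7)→{6,7,8}; (4,1)→{1,2}; (6,2)→{2,5}; (7,8)→{4,8}; (9,4)→{4}. Safe: 9. Place at column 9.
Row 5: attacked by (1,3)→{3,7}; (2,7)→{4,7}; (3,9)→{7,9}; (4,1)→{1,2}; (6,2)→{1,2,3}; (7,8)→{6,8}; (9,4)→{4,8}. Blocked: 2. Safe: 5. Place at column 5.
Row 8: attacked by (1,3)→{3}; (2,7)→{1,7}; (3,9)→{4,9}; (4,1)→{1,5}; (5,5)→{2,5,8}; (6,2)→{2,4}; (7,8)→{7,8,9}; (9,4)→{3,4,5}. Safe: 6. Place at column 6.
Columns [3, 7, 9, 1, 5, 2, 8, 6, 4], r−c [-2, -5, -6, 3, 0, 4, -1, 2, 5], r+c [4, 9, 12, 5, 10, 8, 15, 14, 13] are all distinct, so no two queens attack.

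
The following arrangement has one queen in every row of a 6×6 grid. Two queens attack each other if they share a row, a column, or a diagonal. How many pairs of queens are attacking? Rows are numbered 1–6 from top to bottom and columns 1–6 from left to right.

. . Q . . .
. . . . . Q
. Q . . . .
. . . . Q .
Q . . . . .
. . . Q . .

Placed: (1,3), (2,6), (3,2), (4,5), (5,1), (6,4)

All columns are distinct and no two queens satisfy |Δrow| = |Δcol|, so no pair attacks.

0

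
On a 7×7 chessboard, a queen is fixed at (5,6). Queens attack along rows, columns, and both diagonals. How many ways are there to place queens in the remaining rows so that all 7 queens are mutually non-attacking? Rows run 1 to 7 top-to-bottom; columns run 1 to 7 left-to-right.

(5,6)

Branch on row 1: col 1 → 1; col 3 → 1; col 4 → 2; col 5 → 1; col 7 → 1.
Sum: 1 + 1 + 2 + 1 + 1 = 6.

6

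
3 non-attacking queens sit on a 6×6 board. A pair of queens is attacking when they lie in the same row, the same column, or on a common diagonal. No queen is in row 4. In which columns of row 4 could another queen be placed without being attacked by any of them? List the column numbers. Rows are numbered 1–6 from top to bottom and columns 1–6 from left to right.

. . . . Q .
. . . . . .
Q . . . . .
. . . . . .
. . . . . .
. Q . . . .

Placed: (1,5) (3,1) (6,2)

columns 3, 6

(1,5) attacks row 4 at column 5 and diagonals 2.
(3,1) attacks row 4 at column 1 and diagonals 2.
(6,2) attacks row 4 at column 2 and diagonals 4.
Attacked columns: {1, 2, 4, 5}. Safe: {3, 6}.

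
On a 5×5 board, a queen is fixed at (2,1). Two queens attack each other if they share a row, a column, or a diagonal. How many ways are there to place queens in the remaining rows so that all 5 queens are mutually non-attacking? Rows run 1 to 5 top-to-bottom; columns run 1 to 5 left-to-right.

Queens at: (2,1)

2

Branch on row 1: col 3 → 1; col 4 → 1; col 5 → 0.
Sum: 1 + 1 + 0 = 2.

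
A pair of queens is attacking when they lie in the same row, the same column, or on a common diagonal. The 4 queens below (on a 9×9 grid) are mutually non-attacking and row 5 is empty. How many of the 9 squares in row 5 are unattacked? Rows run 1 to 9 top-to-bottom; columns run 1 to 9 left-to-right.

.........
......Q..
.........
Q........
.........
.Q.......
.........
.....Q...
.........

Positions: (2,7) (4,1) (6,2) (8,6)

2

(2,7) attacks row 5 at column 7 and diagonals 4.
(4,1) attacks row 5 at column 1 and diagonals 2.
(6,2) attacks row 5 at column 2 and diagonals 1, 3.
(8,6) attacks row 5 at column 6 and diagonals 3, 9.
Attacked columns: {1, 2, 3, 4, 6, 7, 9}. Safe: {5, 8}.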